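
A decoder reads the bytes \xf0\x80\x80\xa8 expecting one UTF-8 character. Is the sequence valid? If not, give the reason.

Leading byte 0xF0 = 11110000 → 4-byte form.
Continuation bytes all match 10xxxxxx. Payload decodes to 0x28.
But 0x28 < 0x10000, the minimum for a 4-byte sequence — this is an overlong encoding.

invalid (overlong encoding)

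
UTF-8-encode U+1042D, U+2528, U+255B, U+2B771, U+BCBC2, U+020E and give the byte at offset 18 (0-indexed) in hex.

0xC8

U+1042D → 4-byte form F0 90 90 AD at offsets 0–3.
U+2528 → 3-byte form E2 94 A8 at offsets 4–6.
U+255B → 3-byte form E2 95 9B at offsets 7–9.
U+2B771 → 4-byte form F0 AB 9D B1 at offsets 10–13.
U+BCBC2 → 4-byte form F2 BC AF 82 at offsets 14–17.
U+020E → 2-byte form C8 8E at offsets 18–19.
Offset 18 falls in char 6's range; it's byte 1 of C8 8E = 0xC8.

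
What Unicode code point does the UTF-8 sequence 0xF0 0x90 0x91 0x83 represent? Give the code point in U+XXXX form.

U+10443

Leading byte 0xF0 = 11110000 matches 11110xxx → 4-byte sequence.
Byte 1: 0xF0 = 11110000, payload 000 (3 bits).
Byte 2: 0x90 = 10010000 (10xxxxxx ✓), payload 010000.
Byte 3: 0x91 = 10010001 (10xxxxxx ✓), payload 010001.
Byte 4: 0x83 = 10000011 (10xxxxxx ✓), payload 000011.
Concatenate: 000010000010001000011 = 0x10443 (21 bits → U+10443).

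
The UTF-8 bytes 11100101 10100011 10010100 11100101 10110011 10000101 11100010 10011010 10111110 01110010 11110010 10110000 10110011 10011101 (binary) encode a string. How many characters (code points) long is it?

5

Byte at offset 0: 0xE5 = 11100101 → 3-byte char (#1). Advance 3.
Byte at offset 3: 0xE5 = 11100101 → 3-byte char (#2). Advance 3.
Byte at offset 6: 0xE2 = 11100010 → 3-byte char (#3). Advance 3.
Byte at offset 9: 0x72 = 01110010 → 1-byte char (#4). Advance 1.
Byte at offset 10: 0xF2 = 11110010 → 4-byte char (#5). Advance 4.
Reached end at offset 14 after 5 code points.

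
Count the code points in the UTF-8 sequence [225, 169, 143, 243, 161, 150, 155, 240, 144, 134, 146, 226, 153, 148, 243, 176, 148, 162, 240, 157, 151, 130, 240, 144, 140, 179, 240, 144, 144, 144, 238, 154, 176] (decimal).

Byte at offset 0: 0xE1 = 11100001 → 3-byte char (#1). Advance 3.
Byte at offset 3: 0xF3 = 11110011 → 4-byte char (#2). Advance 4.
Byte at offset 7: 0xF0 = 11110000 → 4-byte char (#3). Advance 4.
Byte at offset 11: 0xE2 = 11100010 → 3-byte char (#4). Advance 3.
Byte at offset 14: 0xF3 = 11110011 → 4-byte char (#5). Advance 4.
Byte at offset 18: 0xF0 = 11110000 → 4-byte char (#6). Advance 4.
Byte at offset 22: 0xF0 = 11110000 → 4-byte char (#7). Advance 4.
Byte at offset 26: 0xF0 = 11110000 → 4-byte char (#8). Advance 4.
Byte at offset 30: 0xEE = 11101110 → 3-byte char (#9). Advance 3.
Reached end at offset 33 after 9 code points.

9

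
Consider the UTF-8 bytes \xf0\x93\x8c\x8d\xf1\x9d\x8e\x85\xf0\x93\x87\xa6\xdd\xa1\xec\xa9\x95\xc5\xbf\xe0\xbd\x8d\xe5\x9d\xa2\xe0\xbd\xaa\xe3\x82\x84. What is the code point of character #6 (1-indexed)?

Offset 0: leading byte 0xF0 = 11110000 → 4-byte char #1 = F0 93 8C 8D.
Offset 4: leading byte 0xF1 = 11110001 → 4-byte char #2 = F1 9D 8E 85.
Offset 8: leading byte 0xF0 = 11110000 → 4-byte char #3 = F0 93 87 A6.
Offset 12: leading byte 0xDD = 11011101 → 2-byte char #4 = DD A1.
Offset 14: leading byte 0xEC = 11101100 → 3-byte char #5 = EC A9 95.
Offset 17: leading byte 0xC5 = 11000101 → 2-byte char #6 = C5 BF.
Leading byte 0xC5 = 11000101 matches 110xxxxx → 2-byte sequence.
Byte 1: 0xC5 = 11000101, payload 00101 (5 bits).
Byte 2: 0xBF = 10111111 (10xxxxxx ✓), payload 111111.
Concatenate: 00101111111 = 0x17F (11 bits → U+017F).

U+017F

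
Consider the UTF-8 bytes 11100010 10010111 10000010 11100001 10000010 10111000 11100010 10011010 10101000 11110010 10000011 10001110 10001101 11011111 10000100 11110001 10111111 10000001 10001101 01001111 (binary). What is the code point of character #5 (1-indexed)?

U+07C4

Offset 0: leading byte 0xE2 = 11100010 → 3-byte char #1 = E2 97 82.
Offset 3: leading byte 0xE1 = 11100001 → 3-byte char #2 = E1 82 B8.
Offset 6: leading byte 0xE2 = 11100010 → 3-byte char #3 = E2 9A A8.
Offset 9: leading byte 0xF2 = 11110010 → 4-byte char #4 = F2 83 8E 8D.
Offset 13: leading byte 0xDF = 11011111 → 2-byte char #5 = DF 84.
Leading byte 0xDF = 11011111 matches 110xxxxx → 2-byte sequence.
Byte 1: 0xDF = 11011111, payload 11111 (5 bits).
Byte 2: 0x84 = 10000100 (10xxxxxx ✓), payload 000100.
Concatenate: 11111000100 = 0x7C4 (11 bits → U+07C4).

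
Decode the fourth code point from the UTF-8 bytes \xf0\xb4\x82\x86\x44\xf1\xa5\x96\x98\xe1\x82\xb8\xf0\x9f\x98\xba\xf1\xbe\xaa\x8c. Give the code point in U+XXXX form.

Offset 0: leading byte 0xF0 = 11110000 → 4-byte char #1 = F0 B4 82 86.
Offset 4: leading byte 0x44 = 01000100 → 1-byte char #2 = 44.
Offset 5: leading byte 0xF1 = 11110001 → 4-byte char #3 = F1 A5 96 98.
Offset 9: leading byte 0xE1 = 11100001 → 3-byte char #4 = E1 82 B8.
Leading byte 0xE1 = 11100001 matches 1110xxxx → 3-byte sequence.
Byte 1: 0xE1 = 11100001, payload 0001 (4 bits).
Byte 2: 0x82 = 10000010 (10xxxxxx ✓), payload 000010.
Byte 3: 0xB8 = 10111000 (10xxxxxx ✓), payload 111000.
Concatenate: 0001000010111000 = 0x10B8 (16 bits → U+10B8).

U+10B8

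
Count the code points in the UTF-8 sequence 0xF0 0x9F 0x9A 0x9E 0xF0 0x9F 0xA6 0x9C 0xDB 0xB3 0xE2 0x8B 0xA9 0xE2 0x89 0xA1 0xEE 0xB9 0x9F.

Byte at offset 0: 0xF0 = 11110000 → 4-byte char (#1). Advance 4.
Byte at offset 4: 0xF0 = 11110000 → 4-byte char (#2). Advance 4.
Byte at offset 8: 0xDB = 11011011 → 2-byte char (#3). Advance 2.
Byte at offset 10: 0xE2 = 11100010 → 3-byte char (#4). Advance 3.
Byte at offset 13: 0xE2 = 11100010 → 3-byte char (#5). Advance 3.
Byte at offset 16: 0xEE = 11101110 → 3-byte char (#6). Advance 3.
Reached end at offset 19 after 6 code points.

6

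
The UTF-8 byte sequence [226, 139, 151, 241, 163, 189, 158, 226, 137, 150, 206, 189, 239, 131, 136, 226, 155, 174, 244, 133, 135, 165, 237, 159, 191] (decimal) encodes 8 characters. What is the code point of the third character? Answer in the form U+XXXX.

U+2256

Offset 0: leading byte 0xE2 = 11100010 → 3-byte char #1 = E2 8B 97.
Offset 3: leading byte 0xF1 = 11110001 → 4-byte char #2 = F1 A3 BD 9E.
Offset 7: leading byte 0xE2 = 11100010 → 3-byte char #3 = E2 89 96.
Leading byte 0xE2 = 11100010 matches 1110xxxx → 3-byte sequence.
Byte 1: 0xE2 = 11100010, payload 0010 (4 bits).
Byte 2: 0x89 = 10001001 (10xxxxxx ✓), payload 001001.
Byte 3: 0x96 = 10010110 (10xxxxxx ✓), payload 010110.
Concatenate: 0010001001010110 = 0x2256 (16 bits → U+2256).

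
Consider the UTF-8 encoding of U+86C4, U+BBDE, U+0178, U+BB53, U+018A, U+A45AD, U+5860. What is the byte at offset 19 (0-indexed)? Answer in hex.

0xA0

U+86C4 → 3-byte form E8 9B 84 at offsets 0–2.
U+BBDE → 3-byte form EB AF 9E at offsets 3–5.
U+0178 → 2-byte form C5 B8 at offsets 6–7.
U+BB53 → 3-byte form EB AD 93 at offsets 8–10.
U+018A → 2-byte form C6 8A at offsets 11–12.
U+A45AD → 4-byte form F2 A4 96 AD at offsets 13–16.
U+5860 → 3-byte form E5 A1 A0 at offsets 17–19.
Offset 19 falls in char 7's range; it's byte 3 of E5 A1 A0 = 0xA0.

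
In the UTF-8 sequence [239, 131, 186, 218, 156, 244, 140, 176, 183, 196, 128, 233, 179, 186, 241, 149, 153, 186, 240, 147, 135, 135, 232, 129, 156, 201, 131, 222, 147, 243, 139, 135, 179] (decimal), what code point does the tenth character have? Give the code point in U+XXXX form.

Offset 0: leading byte 0xEF = 11101111 → 3-byte char #1 = EF 83 BA.
Offset 3: leading byte 0xDA = 11011010 → 2-byte char #2 = DA 9C.
Offset 5: leading byte 0xF4 = 11110100 → 4-byte char #3 = F4 8C B0 B7.
Offset 9: leading byte 0xC4 = 11000100 → 2-byte char #4 = C4 80.
Offset 11: leading byte 0xE9 = 11101001 → 3-byte char #5 = E9 B3 BA.
Offset 14: leading byte 0xF1 = 11110001 → 4-byte char #6 = F1 95 99 BA.
Offset 18: leading byte 0xF0 = 11110000 → 4-byte char #7 = F0 93 87 87.
Offset 22: leading byte 0xE8 = 11101000 → 3-byte char #8 = E8 81 9C.
Offset 25: leading byte 0xC9 = 11001001 → 2-byte char #9 = C9 83.
Offset 27: leading byte 0xDE = 11011110 → 2-byte char #10 = DE 93.
Leading byte 0xDE = 11011110 matches 110xxxxx → 2-byte sequence.
Byte 1: 0xDE = 11011110, payload 11110 (5 bits).
Byte 2: 0x93 = 10010011 (10xxxxxx ✓), payload 010011.
Concatenate: 11110010011 = 0x793 (11 bits → U+0793).

U+0793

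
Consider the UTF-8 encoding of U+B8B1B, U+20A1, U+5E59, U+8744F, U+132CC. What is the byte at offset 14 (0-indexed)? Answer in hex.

U+B8B1B → 4-byte form F2 B8 AC 9B at offsets 0–3.
U+20A1 → 3-byte form E2 82 A1 at offsets 4–6.
U+5E59 → 3-byte form E5 B9 99 at offsets 7–9.
U+8744F → 4-byte form F2 87 91 8F at offsets 10–13.
U+132CC → 4-byte form F0 93 8B 8C at offsets 14–17.
Offset 14 falls in char 5's range; it's byte 1 of F0 93 8B 8C = 0xF0.

0xF0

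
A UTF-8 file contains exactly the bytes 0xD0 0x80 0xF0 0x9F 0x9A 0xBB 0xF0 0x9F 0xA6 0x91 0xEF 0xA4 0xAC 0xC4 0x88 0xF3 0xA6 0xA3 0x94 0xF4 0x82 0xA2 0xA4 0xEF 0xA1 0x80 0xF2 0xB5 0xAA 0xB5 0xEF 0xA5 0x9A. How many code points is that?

10

Byte at offset 0: 0xD0 = 11010000 → 2-byte char (#1). Advance 2.
Byte at offset 2: 0xF0 = 11110000 → 4-byte char (#2). Advance 4.
Byte at offset 6: 0xF0 = 11110000 → 4-byte char (#3). Advance 4.
Byte at offset 10: 0xEF = 11101111 → 3-byte char (#4). Advance 3.
Byte at offset 13: 0xC4 = 11000100 → 2-byte char (#5). Advance 2.
Byte at offset 15: 0xF3 = 11110011 → 4-byte char (#6). Advance 4.
Byte at offset 19: 0xF4 = 11110100 → 4-byte char (#7). Advance 4.
Byte at offset 23: 0xEF = 11101111 → 3-byte char (#8). Advance 3.
Byte at offset 26: 0xF2 = 11110010 → 4-byte char (#9). Advance 4.
Byte at offset 30: 0xEF = 11101111 → 3-byte char (#10). Advance 3.
Reached end at offset 33 after 10 code points.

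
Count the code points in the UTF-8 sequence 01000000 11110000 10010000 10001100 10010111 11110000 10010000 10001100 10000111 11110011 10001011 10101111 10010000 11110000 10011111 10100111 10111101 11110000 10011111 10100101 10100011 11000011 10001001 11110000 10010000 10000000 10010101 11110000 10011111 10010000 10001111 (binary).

9

Byte at offset 0: 0x40 = 01000000 → 1-byte char (#1). Advance 1.
Byte at offset 1: 0xF0 = 11110000 → 4-byte char (#2). Advance 4.
Byte at offset 5: 0xF0 = 11110000 → 4-byte char (#3). Advance 4.
Byte at offset 9: 0xF3 = 11110011 → 4-byte char (#4). Advance 4.
Byte at offset 13: 0xF0 = 11110000 → 4-byte char (#5). Advance 4.
Byte at offset 17: 0xF0 = 11110000 → 4-byte char (#6). Advance 4.
Byte at offset 21: 0xC3 = 11000011 → 2-byte char (#7). Advance 2.
Byte at offset 23: 0xF0 = 11110000 → 4-byte char (#8). Advance 4.
Byte at offset 27: 0xF0 = 11110000 → 4-byte char (#9). Advance 4.
Reached end at offset 31 after 9 code points.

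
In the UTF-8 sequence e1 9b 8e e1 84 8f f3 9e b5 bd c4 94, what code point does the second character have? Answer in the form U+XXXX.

U+110F

Offset 0: leading byte 0xE1 = 11100001 → 3-byte char #1 = E1 9B 8E.
Offset 3: leading byte 0xE1 = 11100001 → 3-byte char #2 = E1 84 8F.
Leading byte 0xE1 = 11100001 matches 1110xxxx → 3-byte sequence.
Byte 1: 0xE1 = 11100001, payload 0001 (4 bits).
Byte 2: 0x84 = 10000100 (10xxxxxx ✓), payload 000100.
Byte 3: 0x8F = 10001111 (10xxxxxx ✓), payload 001111.
Concatenate: 0001000100001111 = 0x110F (16 bits → U+110F).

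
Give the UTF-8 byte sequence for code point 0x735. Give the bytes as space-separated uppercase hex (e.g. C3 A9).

DC B5

U+0735 = 0x735 = 1845 decimal. In range U+0080–U+07FF → 2-byte form: 110xxxxx 10xxxxxx.
Binary (11 bits): 11100110101.
Split 5+6: 11100 | 110101.
Byte 1: 11011100 = 0xDC.
Byte 2: 10110101 = 0xB5.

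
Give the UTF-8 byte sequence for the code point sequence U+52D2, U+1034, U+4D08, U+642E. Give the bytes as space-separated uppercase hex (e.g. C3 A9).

U+52D2: 3-byte form → E5 8B 92.
U+1034: 3-byte form → E1 80 B4.
U+4D08: 3-byte form → E4 B4 88.
U+642E: 3-byte form → E6 90 AE.
Concatenated (12 bytes): E5 8B 92 E1 80 B4 E4 B4 88 E6 90 AE.

E5 8B 92 E1 80 B4 E4 B4 88 E6 90 AE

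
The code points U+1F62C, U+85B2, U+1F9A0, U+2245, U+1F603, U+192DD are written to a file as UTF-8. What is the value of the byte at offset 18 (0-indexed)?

0xF0

U+1F62C → 4-byte form F0 9F 98 AC at offsets 0–3.
U+85B2 → 3-byte form E8 96 B2 at offsets 4–6.
U+1F9A0 → 4-byte form F0 9F A6 A0 at offsets 7–10.
U+2245 → 3-byte form E2 89 85 at offsets 11–13.
U+1F603 → 4-byte form F0 9F 98 83 at offsets 14–17.
U+192DD → 4-byte form F0 99 8B 9D at offsets 18–21.
Offset 18 falls in char 6's range; it's byte 1 of F0 99 8B 9D = 0xF0.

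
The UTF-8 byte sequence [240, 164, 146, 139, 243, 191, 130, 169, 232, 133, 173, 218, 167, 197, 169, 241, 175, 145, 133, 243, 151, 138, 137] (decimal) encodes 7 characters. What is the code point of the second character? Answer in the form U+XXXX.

Offset 0: leading byte 0xF0 = 11110000 → 4-byte char #1 = F0 A4 92 8B.
Offset 4: leading byte 0xF3 = 11110011 → 4-byte char #2 = F3 BF 82 A9.
Leading byte 0xF3 = 11110011 matches 11110xxx → 4-byte sequence.
Byte 1: 0xF3 = 11110011, payload 011 (3 bits).
Byte 2: 0xBF = 10111111 (10xxxxxx ✓), payload 111111.
Byte 3: 0x82 = 10000010 (10xxxxxx ✓), payload 000010.
Byte 4: 0xA9 = 10101001 (10xxxxxx ✓), payload 101001.
Concatenate: 011111111000010101001 = 0xFF0A9 (21 bits → U+FF0A9).

U+FF0A9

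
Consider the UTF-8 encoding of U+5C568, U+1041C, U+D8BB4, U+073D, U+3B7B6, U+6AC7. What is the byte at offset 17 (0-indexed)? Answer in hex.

0xB6

U+5C568 → 4-byte form F1 9C 95 A8 at offsets 0–3.
U+1041C → 4-byte form F0 90 90 9C at offsets 4–7.
U+D8BB4 → 4-byte form F3 98 AE B4 at offsets 8–11.
U+073D → 2-byte form DC BD at offsets 12–13.
U+3B7B6 → 4-byte form F0 BB 9E B6 at offsets 14–17.
Offset 17 falls in char 5's range; it's byte 4 of F0 BB 9E B6 = 0xB6.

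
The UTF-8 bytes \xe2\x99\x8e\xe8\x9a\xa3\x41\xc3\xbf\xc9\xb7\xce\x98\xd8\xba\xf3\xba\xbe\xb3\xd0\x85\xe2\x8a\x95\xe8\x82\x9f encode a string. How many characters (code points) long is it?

Byte at offset 0: 0xE2 = 11100010 → 3-byte char (#1). Advance 3.
Byte at offset 3: 0xE8 = 11101000 → 3-byte char (#2). Advance 3.
Byte at offset 6: 0x41 = 01000001 → 1-byte char (#3). Advance 1.
Byte at offset 7: 0xC3 = 11000011 → 2-byte char (#4). Advance 2.
Byte at offset 9: 0xC9 = 11001001 → 2-byte char (#5). Advance 2.
Byte at offset 11: 0xCE = 11001110 → 2-byte char (#6). Advance 2.
Byte at offset 13: 0xD8 = 11011000 → 2-byte char (#7). Advance 2.
Byte at offset 15: 0xF3 = 11110011 → 4-byte char (#8). Advance 4.
Byte at offset 19: 0xD0 = 11010000 → 2-byte char (#9). Advance 2.
Byte at offset 21: 0xE2 = 11100010 → 3-byte char (#10). Advance 3.
Byte at offset 24: 0xE8 = 11101000 → 3-byte char (#11). Advance 3.
Reached end at offset 27 after 11 code points.

11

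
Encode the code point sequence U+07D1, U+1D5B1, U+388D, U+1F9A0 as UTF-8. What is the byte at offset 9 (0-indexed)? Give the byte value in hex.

U+07D1 → 2-byte form DF 91 at offsets 0–1.
U+1D5B1 → 4-byte form F0 9D 96 B1 at offsets 2–5.
U+388D → 3-byte form E3 A2 8D at offsets 6–8.
U+1F9A0 → 4-byte form F0 9F A6 A0 at offsets 9–12.
Offset 9 falls in char 4's range; it's byte 1 of F0 9F A6 A0 = 0xF0.

0xF0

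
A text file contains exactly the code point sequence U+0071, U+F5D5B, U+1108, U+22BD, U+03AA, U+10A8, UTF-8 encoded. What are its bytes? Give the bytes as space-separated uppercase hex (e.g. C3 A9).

U+0071: 1-byte form → 71.
U+F5D5B: 4-byte form → F3 B5 B5 9B.
U+1108: 3-byte form → E1 84 88.
U+22BD: 3-byte form → E2 8A BD.
U+03AA: 2-byte form → CE AA.
U+10A8: 3-byte form → E1 82 A8.
Concatenated (16 bytes): 71 F3 B5 B5 9B E1 84 88 E2 8A BD CE AA E1 82 A8.

71 F3 B5 B5 9B E1 84 88 E2 8A BD CE AA E1 82 A8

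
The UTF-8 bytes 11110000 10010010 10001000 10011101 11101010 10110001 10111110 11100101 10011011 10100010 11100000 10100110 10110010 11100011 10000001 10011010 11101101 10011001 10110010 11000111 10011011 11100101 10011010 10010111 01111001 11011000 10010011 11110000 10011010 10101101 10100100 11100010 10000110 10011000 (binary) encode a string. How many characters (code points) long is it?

12

Byte at offset 0: 0xF0 = 11110000 → 4-byte char (#1). Advance 4.
Byte at offset 4: 0xEA = 11101010 → 3-byte char (#2). Advance 3.
Byte at offset 7: 0xE5 = 11100101 → 3-byte char (#3). Advance 3.
Byte at offset 10: 0xE0 = 11100000 → 3-byte char (#4). Advance 3.
Byte at offset 13: 0xE3 = 11100011 → 3-byte char (#5). Advance 3.
Byte at offset 16: 0xED = 11101101 → 3-byte char (#6). Advance 3.
Byte at offset 19: 0xC7 = 11000111 → 2-byte char (#7). Advance 2.
Byte at offset 21: 0xE5 = 11100101 → 3-byte char (#8). Advance 3.
Byte at offset 24: 0x79 = 01111001 → 1-byte char (#9). Advance 1.
Byte at offset 25: 0xD8 = 11011000 → 2-byte char (#10). Advance 2.
Byte at offset 27: 0xF0 = 11110000 → 4-byte char (#11). Advance 4.
Byte at offset 31: 0xE2 = 11100010 → 3-byte char (#12). Advance 3.
Reached end at offset 34 after 12 code points.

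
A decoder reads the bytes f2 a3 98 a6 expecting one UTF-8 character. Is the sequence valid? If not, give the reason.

valid

Leading byte 0xF2 = 11110010 → 4-byte form.
Continuation bytes 0xA3=10100011, 0x98=10011000, 0xA6=10100110 all match 10xxxxxx.
Decoded value 0xA3626 is ≥ 0x10000 (shortest form) and not a surrogate.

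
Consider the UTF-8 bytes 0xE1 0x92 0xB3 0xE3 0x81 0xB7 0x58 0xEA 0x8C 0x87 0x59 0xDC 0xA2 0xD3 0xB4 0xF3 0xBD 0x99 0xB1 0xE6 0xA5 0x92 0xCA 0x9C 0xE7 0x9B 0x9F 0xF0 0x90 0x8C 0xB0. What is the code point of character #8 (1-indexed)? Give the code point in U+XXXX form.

Offset 0: leading byte 0xE1 = 11100001 → 3-byte char #1 = E1 92 B3.
Offset 3: leading byte 0xE3 = 11100011 → 3-byte char #2 = E3 81 B7.
Offset 6: leading byte 0x58 = 01011000 → 1-byte char #3 = 58.
Offset 7: leading byte 0xEA = 11101010 → 3-byte char #4 = EA 8C 87.
Offset 10: leading byte 0x59 = 01011001 → 1-byte char #5 = 59.
Offset 11: leading byte 0xDC = 11011100 → 2-byte char #6 = DC A2.
Offset 13: leading byte 0xD3 = 11010011 → 2-byte char #7 = D3 B4.
Offset 15: leading byte 0xF3 = 11110011 → 4-byte char #8 = F3 BD 99 B1.
Leading byte 0xF3 = 11110011 matches 11110xxx → 4-byte sequence.
Byte 1: 0xF3 = 11110011, payload 011 (3 bits).
Byte 2: 0xBD = 10111101 (10xxxxxx ✓), payload 111101.
Byte 3: 0x99 = 10011001 (10xxxxxx ✓), payload 011001.
Byte 4: 0xB1 = 10110001 (10xxxxxx ✓), payload 110001.
Concatenate: 011111101011001110001 = 0xFD671 (21 bits → U+FD671).

U+FD671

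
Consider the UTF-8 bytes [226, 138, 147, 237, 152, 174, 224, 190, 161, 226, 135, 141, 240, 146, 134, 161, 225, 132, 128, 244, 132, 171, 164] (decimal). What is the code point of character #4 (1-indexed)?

Offset 0: leading byte 0xE2 = 11100010 → 3-byte char #1 = E2 8A 93.
Offset 3: leading byte 0xED = 11101101 → 3-byte char #2 = ED 98 AE.
Offset 6: leading byte 0xE0 = 11100000 → 3-byte char #3 = E0 BE A1.
Offset 9: leading byte 0xE2 = 11100010 → 3-byte char #4 = E2 87 8D.
Leading byte 0xE2 = 11100010 matches 1110xxxx → 3-byte sequence.
Byte 1: 0xE2 = 11100010, payload 0010 (4 bits).
Byte 2: 0x87 = 10000111 (10xxxxxx ✓), payload 000111.
Byte 3: 0x8D = 10001101 (10xxxxxx ✓), payload 001101.
Concatenate: 0010000111001101 = 0x21CD (16 bits → U+21CD).

U+21CD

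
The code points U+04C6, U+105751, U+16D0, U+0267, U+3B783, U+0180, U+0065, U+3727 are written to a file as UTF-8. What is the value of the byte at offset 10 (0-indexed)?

0xA7

U+04C6 → 2-byte form D3 86 at offsets 0–1.
U+105751 → 4-byte form F4 85 9D 91 at offsets 2–5.
U+16D0 → 3-byte form E1 9B 90 at offsets 6–8.
U+0267 → 2-byte form C9 A7 at offsets 9–10.
Offset 10 falls in char 4's range; it's byte 2 of C9 A7 = 0xA7.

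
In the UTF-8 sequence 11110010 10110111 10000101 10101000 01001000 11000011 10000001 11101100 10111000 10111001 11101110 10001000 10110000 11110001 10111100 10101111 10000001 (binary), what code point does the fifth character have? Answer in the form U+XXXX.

U+E230

Offset 0: leading byte 0xF2 = 11110010 → 4-byte char #1 = F2 B7 85 A8.
Offset 4: leading byte 0x48 = 01001000 → 1-byte char #2 = 48.
Offset 5: leading byte 0xC3 = 11000011 → 2-byte char #3 = C3 81.
Offset 7: leading byte 0xEC = 11101100 → 3-byte char #4 = EC B8 B9.
Offset 10: leading byte 0xEE = 11101110 → 3-byte char #5 = EE 88 B0.
Leading byte 0xEE = 11101110 matches 1110xxxx → 3-byte sequence.
Byte 1: 0xEE = 11101110, payload 1110 (4 bits).
Byte 2: 0x88 = 10001000 (10xxxxxx ✓), payload 001000.
Byte 3: 0xB0 = 10110000 (10xxxxxx ✓), payload 110000.
Concatenate: 1110001000110000 = 0xE230 (16 bits → U+E230).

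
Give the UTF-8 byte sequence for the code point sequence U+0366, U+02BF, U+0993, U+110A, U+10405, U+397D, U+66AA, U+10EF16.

CD A6 CA BF E0 A6 93 E1 84 8A F0 90 90 85 E3 A5 BD E6 9A AA F4 8E BC 96

U+0366: 2-byte form → CD A6.
U+02BF: 2-byte form → CA BF.
U+0993: 3-byte form → E0 A6 93.
U+110A: 3-byte form → E1 84 8A.
U+10405: 4-byte form → F0 90 90 85.
U+397D: 3-byte form → E3 A5 BD.
U+66AA: 3-byte form → E6 9A AA.
U+10EF16: 4-byte form → F4 8E BC 96.
Concatenated (24 bytes): CD A6 CA BF E0 A6 93 E1 84 8A F0 90 90 85 E3 A5 BD E6 9A AA F4 8E BC 96.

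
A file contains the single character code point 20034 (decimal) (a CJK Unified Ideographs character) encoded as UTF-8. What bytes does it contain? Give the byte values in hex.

U+4E42 = 0x4E42 = 20034 decimal. In range U+0800–U+FFFF → 3-byte form: 1110xxxx 10xxxxxx 10xxxxxx.
Binary (16 bits): 0100111001000010.
Split 4+6+6: 0100 | 111001 | 000010.
Byte 1: 11100100 = 0xE4.
Byte 2: 10111001 = 0xB9.
Byte 3: 10000010 = 0x82.

E4 B9 82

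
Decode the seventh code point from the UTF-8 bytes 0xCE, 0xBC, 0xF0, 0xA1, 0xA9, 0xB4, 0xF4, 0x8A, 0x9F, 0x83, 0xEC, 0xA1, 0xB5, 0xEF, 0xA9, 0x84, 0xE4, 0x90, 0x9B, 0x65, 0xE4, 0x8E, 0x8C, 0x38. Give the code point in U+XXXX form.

Offset 0: leading byte 0xCE = 11001110 → 2-byte char #1 = CE BC.
Offset 2: leading byte 0xF0 = 11110000 → 4-byte char #2 = F0 A1 A9 B4.
Offset 6: leading byte 0xF4 = 11110100 → 4-byte char #3 = F4 8A 9F 83.
Offset 10: leading byte 0xEC = 11101100 → 3-byte char #4 = EC A1 B5.
Offset 13: leading byte 0xEF = 11101111 → 3-byte char #5 = EF A9 84.
Offset 16: leading byte 0xE4 = 11100100 → 3-byte char #6 = E4 90 9B.
Offset 19: leading byte 0x65 = 01100101 → 1-byte char #7 = 65.
Leading byte 0x65 = 01100101 matches 0xxxxxxx → 1-byte sequence.
Byte 1: 0x65 = 01100101, payload 1100101 (7 bits).
Concatenate: 1100101 = 0x65 (7 bits → U+0065).

U+0065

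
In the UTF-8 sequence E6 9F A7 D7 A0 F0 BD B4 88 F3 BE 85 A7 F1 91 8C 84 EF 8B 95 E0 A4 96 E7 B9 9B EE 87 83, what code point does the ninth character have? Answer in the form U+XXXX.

Offset 0: leading byte 0xE6 = 11100110 → 3-byte char #1 = E6 9F A7.
Offset 3: leading byte 0xD7 = 11010111 → 2-byte char #2 = D7 A0.
Offset 5: leading byte 0xF0 = 11110000 → 4-byte char #3 = F0 BD B4 88.
Offset 9: leading byte 0xF3 = 11110011 → 4-byte char #4 = F3 BE 85 A7.
Offset 13: leading byte 0xF1 = 11110001 → 4-byte char #5 = F1 91 8C 84.
Offset 17: leading byte 0xEF = 11101111 → 3-byte char #6 = EF 8B 95.
Offset 20: leading byte 0xE0 = 11100000 → 3-byte char #7 = E0 A4 96.
Offset 23: leading byte 0xE7 = 11100111 → 3-byte char #8 = E7 B9 9B.
Offset 26: leading byte 0xEE = 11101110 → 3-byte char #9 = EE 87 83.
Leading byte 0xEE = 11101110 matches 1110xxxx → 3-byte sequence.
Byte 1: 0xEE = 11101110, payload 1110 (4 bits).
Byte 2: 0x87 = 10000111 (10xxxxxx ✓), payload 000111.
Byte 3: 0x83 = 10000011 (10xxxxxx ✓), payload 000011.
Concatenate: 1110000111000011 = 0xE1C3 (16 bits → U+E1C3).

U+E1C3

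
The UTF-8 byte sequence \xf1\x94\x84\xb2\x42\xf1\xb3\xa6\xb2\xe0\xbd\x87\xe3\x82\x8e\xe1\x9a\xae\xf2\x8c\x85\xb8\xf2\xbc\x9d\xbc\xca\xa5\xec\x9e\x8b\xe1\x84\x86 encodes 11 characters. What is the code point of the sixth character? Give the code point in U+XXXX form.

U+16AE

Offset 0: leading byte 0xF1 = 11110001 → 4-byte char #1 = F1 94 84 B2.
Offset 4: leading byte 0x42 = 01000010 → 1-byte char #2 = 42.
Offset 5: leading byte 0xF1 = 11110001 → 4-byte char #3 = F1 B3 A6 B2.
Offset 9: leading byte 0xE0 = 11100000 → 3-byte char #4 = E0 BD 87.
Offset 12: leading byte 0xE3 = 11100011 → 3-byte char #5 = E3 82 8E.
Offset 15: leading byte 0xE1 = 11100001 → 3-byte char #6 = E1 9A AE.
Leading byte 0xE1 = 11100001 matches 1110xxxx → 3-byte sequence.
Byte 1: 0xE1 = 11100001, payload 0001 (4 bits).
Byte 2: 0x9A = 10011010 (10xxxxxx ✓), payload 011010.
Byte 3: 0xAE = 10101110 (10xxxxxx ✓), payload 101110.
Concatenate: 0001011010101110 = 0x16AE (16 bits → U+16AE).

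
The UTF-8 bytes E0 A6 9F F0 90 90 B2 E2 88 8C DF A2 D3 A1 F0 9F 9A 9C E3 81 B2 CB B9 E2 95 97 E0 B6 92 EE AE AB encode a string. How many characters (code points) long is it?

11

Byte at offset 0: 0xE0 = 11100000 → 3-byte char (#1). Advance 3.
Byte at offset 3: 0xF0 = 11110000 → 4-byte char (#2). Advance 4.
Byte at offset 7: 0xE2 = 11100010 → 3-byte char (#3). Advance 3.
Byte at offset 10: 0xDF = 11011111 → 2-byte char (#4). Advance 2.
Byte at offset 12: 0xD3 = 11010011 → 2-byte char (#5). Advance 2.
Byte at offset 14: 0xF0 = 11110000 → 4-byte char (#6). Advance 4.
Byte at offset 18: 0xE3 = 11100011 → 3-byte char (#7). Advance 3.
Byte at offset 21: 0xCB = 11001011 → 2-byte char (#8). Advance 2.
Byte at offset 23: 0xE2 = 11100010 → 3-byte char (#9). Advance 3.
Byte at offset 26: 0xE0 = 11100000 → 3-byte char (#10). Advance 3.
Byte at offset 29: 0xEE = 11101110 → 3-byte char (#11). Advance 3.
Reached end at offset 32 after 11 code points.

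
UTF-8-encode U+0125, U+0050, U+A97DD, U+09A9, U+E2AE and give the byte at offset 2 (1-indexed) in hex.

0xA5

1-indexed offset 2 is 0-indexed offset 1.
U+0125 → 2-byte form C4 A5 at offsets 0–1.
Offset 1 falls in char 1's range; it's byte 2 of C4 A5 = 0xA5.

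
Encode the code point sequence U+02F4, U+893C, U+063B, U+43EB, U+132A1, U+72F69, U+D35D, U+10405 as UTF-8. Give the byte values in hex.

U+02F4: 2-byte form → CB B4.
U+893C: 3-byte form → E8 A4 BC.
U+063B: 2-byte form → D8 BB.
U+43EB: 3-byte form → E4 8F AB.
U+132A1: 4-byte form → F0 93 8A A1.
U+72F69: 4-byte form → F1 B2 BD A9.
U+D35D: 3-byte form → ED 8D 9D.
U+10405: 4-byte form → F0 90 90 85.
Concatenated (25 bytes): CB B4 E8 A4 BC D8 BB E4 8F AB F0 93 8A A1 F1 B2 BD A9 ED 8D 9D F0 90 90 85.

CB B4 E8 A4 BC D8 BB E4 8F AB F0 93 8A A1 F1 B2 BD A9 ED 8D 9D F0 90 90 85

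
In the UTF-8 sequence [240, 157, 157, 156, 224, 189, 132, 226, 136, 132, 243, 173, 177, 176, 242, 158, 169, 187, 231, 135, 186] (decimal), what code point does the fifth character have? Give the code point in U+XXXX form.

U+9EA7B

Offset 0: leading byte 0xF0 = 11110000 → 4-byte char #1 = F0 9D 9D 9C.
Offset 4: leading byte 0xE0 = 11100000 → 3-byte char #2 = E0 BD 84.
Offset 7: leading byte 0xE2 = 11100010 → 3-byte char #3 = E2 88 84.
Offset 10: leading byte 0xF3 = 11110011 → 4-byte char #4 = F3 AD B1 B0.
Offset 14: leading byte 0xF2 = 11110010 → 4-byte char #5 = F2 9E A9 BB.
Leading byte 0xF2 = 11110010 matches 11110xxx → 4-byte sequence.
Byte 1: 0xF2 = 11110010, payload 010 (3 bits).
Byte 2: 0x9E = 10011110 (10xxxxxx ✓), payload 011110.
Byte 3: 0xA9 = 10101001 (10xxxxxx ✓), payload 101001.
Byte 4: 0xBB = 10111011 (10xxxxxx ✓), payload 111011.
Concatenate: 010011110101001111011 = 0x9EA7B (21 bits → U+9EA7B).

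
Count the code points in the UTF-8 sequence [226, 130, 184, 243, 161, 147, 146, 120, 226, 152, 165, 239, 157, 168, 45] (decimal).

6

Byte at offset 0: 0xE2 = 11100010 → 3-byte char (#1). Advance 3.
Byte at offset 3: 0xF3 = 11110011 → 4-byte char (#2). Advance 4.
Byte at offset 7: 0x78 = 01111000 → 1-byte char (#3). Advance 1.
Byte at offset 8: 0xE2 = 11100010 → 3-byte char (#4). Advance 3.
Byte at offset 11: 0xEF = 11101111 → 3-byte char (#5). Advance 3.
Byte at offset 14: 0x2D = 00101101 → 1-byte char (#6). Advance 1.
Reached end at offset 15 after 6 code points.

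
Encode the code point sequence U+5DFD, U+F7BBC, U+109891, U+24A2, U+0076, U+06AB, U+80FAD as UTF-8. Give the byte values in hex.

E5 B7 BD F3 B7 AE BC F4 89 A2 91 E2 92 A2 76 DA AB F2 80 BE AD

U+5DFD: 3-byte form → E5 B7 BD.
U+F7BBC: 4-byte form → F3 B7 AE BC.
U+109891: 4-byte form → F4 89 A2 91.
U+24A2: 3-byte form → E2 92 A2.
U+0076: 1-byte form → 76.
U+06AB: 2-byte form → DA AB.
U+80FAD: 4-byte form → F2 80 BE AD.
Concatenated (21 bytes): E5 B7 BD F3 B7 AE BC F4 89 A2 91 E2 92 A2 76 DA AB F2 80 BE AD.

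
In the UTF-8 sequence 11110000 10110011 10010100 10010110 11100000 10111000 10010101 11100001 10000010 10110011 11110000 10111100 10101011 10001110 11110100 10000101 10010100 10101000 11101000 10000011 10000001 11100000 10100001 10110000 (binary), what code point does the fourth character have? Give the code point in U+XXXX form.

U+3CACE

Offset 0: leading byte 0xF0 = 11110000 → 4-byte char #1 = F0 B3 94 96.
Offset 4: leading byte 0xE0 = 11100000 → 3-byte char #2 = E0 B8 95.
Offset 7: leading byte 0xE1 = 11100001 → 3-byte char #3 = E1 82 B3.
Offset 10: leading byte 0xF0 = 11110000 → 4-byte char #4 = F0 BC AB 8E.
Leading byte 0xF0 = 11110000 matches 11110xxx → 4-byte sequence.
Byte 1: 0xF0 = 11110000, payload 000 (3 bits).
Byte 2: 0xBC = 10111100 (10xxxxxx ✓), payload 111100.
Byte 3: 0xAB = 10101011 (10xxxxxx ✓), payload 101011.
Byte 4: 0x8E = 10001110 (10xxxxxx ✓), payload 001110.
Concatenate: 000111100101011001110 = 0x3CACE (21 bits → U+3CACE).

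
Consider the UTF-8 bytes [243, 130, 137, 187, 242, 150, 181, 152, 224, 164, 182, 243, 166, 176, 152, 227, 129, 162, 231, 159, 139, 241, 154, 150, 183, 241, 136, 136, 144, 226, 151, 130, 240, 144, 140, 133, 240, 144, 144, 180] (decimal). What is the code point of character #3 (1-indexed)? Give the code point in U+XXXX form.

U+0936

Offset 0: leading byte 0xF3 = 11110011 → 4-byte char #1 = F3 82 89 BB.
Offset 4: leading byte 0xF2 = 11110010 → 4-byte char #2 = F2 96 B5 98.
Offset 8: leading byte 0xE0 = 11100000 → 3-byte char #3 = E0 A4 B6.
Leading byte 0xE0 = 11100000 matches 1110xxxx → 3-byte sequence.
Byte 1: 0xE0 = 11100000, payload 0000 (4 bits).
Byte 2: 0xA4 = 10100100 (10xxxxxx ✓), payload 100100.
Byte 3: 0xB6 = 10110110 (10xxxxxx ✓), payload 110110.
Concatenate: 0000100100110110 = 0x936 (16 bits → U+0936).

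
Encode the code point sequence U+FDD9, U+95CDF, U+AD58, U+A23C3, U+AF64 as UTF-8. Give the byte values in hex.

EF B7 99 F2 95 B3 9F EA B5 98 F2 A2 8F 83 EA BD A4

U+FDD9: 3-byte form → EF B7 99.
U+95CDF: 4-byte form → F2 95 B3 9F.
U+AD58: 3-byte form → EA B5 98.
U+A23C3: 4-byte form → F2 A2 8F 83.
U+AF64: 3-byte form → EA BD A4.
Concatenated (17 bytes): EF B7 99 F2 95 B3 9F EA B5 98 F2 A2 8F 83 EA BD A4.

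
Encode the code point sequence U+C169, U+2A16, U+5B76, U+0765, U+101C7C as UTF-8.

EC 85 A9 E2 A8 96 E5 AD B6 DD A5 F4 81 B1 BC

U+C169: 3-byte form → EC 85 A9.
U+2A16: 3-byte form → E2 A8 96.
U+5B76: 3-byte form → E5 AD B6.
U+0765: 2-byte form → DD A5.
U+101C7C: 4-byte form → F4 81 B1 BC.
Concatenated (15 bytes): EC 85 A9 E2 A8 96 E5 AD B6 DD A5 F4 81 B1 BC.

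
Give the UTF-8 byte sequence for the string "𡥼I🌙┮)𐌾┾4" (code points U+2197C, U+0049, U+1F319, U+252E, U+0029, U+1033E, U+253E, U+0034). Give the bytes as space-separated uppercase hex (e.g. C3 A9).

U+2197C: 4-byte form → F0 A1 A5 BC.
U+0049: 1-byte form → 49.
U+1F319: 4-byte form → F0 9F 8C 99.
U+252E: 3-byte form → E2 94 AE.
U+0029: 1-byte form → 29.
U+1033E: 4-byte form → F0 90 8C BE.
U+253E: 3-byte form → E2 94 BE.
U+0034: 1-byte form → 34.
Concatenated (21 bytes): F0 A1 A5 BC 49 F0 9F 8C 99 E2 94 AE 29 F0 90 8C BE E2 94 BE 34.

F0 A1 A5 BC 49 F0 9F 8C 99 E2 94 AE 29 F0 90 8C BE E2 94 BE 34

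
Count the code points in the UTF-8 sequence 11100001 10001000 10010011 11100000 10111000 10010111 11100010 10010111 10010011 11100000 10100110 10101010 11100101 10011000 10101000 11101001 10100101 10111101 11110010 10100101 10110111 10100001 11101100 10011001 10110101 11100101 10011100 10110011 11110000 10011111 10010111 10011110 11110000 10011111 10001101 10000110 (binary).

Byte at offset 0: 0xE1 = 11100001 → 3-byte char (#1). Advance 3.
Byte at offset 3: 0xE0 = 11100000 → 3-byte char (#2). Advance 3.
Byte at offset 6: 0xE2 = 11100010 → 3-byte char (#3). Advance 3.
Byte at offset 9: 0xE0 = 11100000 → 3-byte char (#4). Advance 3.
Byte at offset 12: 0xE5 = 11100101 → 3-byte char (#5). Advance 3.
Byte at offset 15: 0xE9 = 11101001 → 3-byte char (#6). Advance 3.
Byte at offset 18: 0xF2 = 11110010 → 4-byte char (#7). Advance 4.
Byte at offset 22: 0xEC = 11101100 → 3-byte char (#8). Advance 3.
Byte at offset 25: 0xE5 = 11100101 → 3-byte char (#9). Advance 3.
Byte at offset 28: 0xF0 = 11110000 → 4-byte char (#10). Advance 4.
Byte at offset 32: 0xF0 = 11110000 → 4-byte char (#11). Advance 4.
Reached end at offset 36 after 11 code points.

11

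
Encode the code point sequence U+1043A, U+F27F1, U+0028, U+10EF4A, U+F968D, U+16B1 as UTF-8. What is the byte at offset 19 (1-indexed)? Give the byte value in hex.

1-indexed offset 19 is 0-indexed offset 18.
U+1043A → 4-byte form F0 90 90 BA at offsets 0–3.
U+F27F1 → 4-byte form F3 B2 9F B1 at offsets 4–7.
U+0028 → 1-byte form 28 at offsets 8–8.
U+10EF4A → 4-byte form F4 8E BD 8A at offsets 9–12.
U+F968D → 4-byte form F3 B9 9A 8D at offsets 13–16.
U+16B1 → 3-byte form E1 9A B1 at offsets 17–19.
Offset 18 falls in char 6's range; it's byte 2 of E1 9A B1 = 0x9A.

0x9A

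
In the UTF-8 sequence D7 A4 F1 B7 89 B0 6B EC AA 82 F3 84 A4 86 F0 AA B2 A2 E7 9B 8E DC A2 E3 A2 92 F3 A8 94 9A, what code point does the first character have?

Offset 0: leading byte 0xD7 = 11010111 → 2-byte char #1 = D7 A4.
Leading byte 0xD7 = 11010111 matches 110xxxxx → 2-byte sequence.
Byte 1: 0xD7 = 11010111, payload 10111 (5 bits).
Byte 2: 0xA4 = 10100100 (10xxxxxx ✓), payload 100100.
Concatenate: 10111100100 = 0x5E4 (11 bits → U+05E4).

U+05E4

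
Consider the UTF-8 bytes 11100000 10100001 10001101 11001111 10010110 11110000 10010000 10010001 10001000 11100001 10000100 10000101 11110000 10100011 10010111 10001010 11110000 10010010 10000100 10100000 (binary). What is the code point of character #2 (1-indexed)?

U+03D6

Offset 0: leading byte 0xE0 = 11100000 → 3-byte char #1 = E0 A1 8D.
Offset 3: leading byte 0xCF = 11001111 → 2-byte char #2 = CF 96.
Leading byte 0xCF = 11001111 matches 110xxxxx → 2-byte sequence.
Byte 1: 0xCF = 11001111, payload 01111 (5 bits).
Byte 2: 0x96 = 10010110 (10xxxxxx ✓), payload 010110.
Concatenate: 01111010110 = 0x3D6 (11 bits → U+03D6).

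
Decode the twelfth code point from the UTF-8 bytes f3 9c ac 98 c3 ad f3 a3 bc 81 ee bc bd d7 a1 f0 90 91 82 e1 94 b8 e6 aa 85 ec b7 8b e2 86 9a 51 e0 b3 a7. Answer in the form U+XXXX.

U+0CE7

Offset 0: leading byte 0xF3 = 11110011 → 4-byte char #1 = F3 9C AC 98.
Offset 4: leading byte 0xC3 = 11000011 → 2-byte char #2 = C3 AD.
Offset 6: leading byte 0xF3 = 11110011 → 4-byte char #3 = F3 A3 BC 81.
Offset 10: leading byte 0xEE = 11101110 → 3-byte char #4 = EE BC BD.
Offset 13: leading byte 0xD7 = 11010111 → 2-byte char #5 = D7 A1.
Offset 15: leading byte 0xF0 = 11110000 → 4-byte char #6 = F0 90 91 82.
Offset 19: leading byte 0xE1 = 11100001 → 3-byte char #7 = E1 94 B8.
Offset 22: leading byte 0xE6 = 11100110 → 3-byte char #8 = E6 AA 85.
Offset 25: leading byte 0xEC = 11101100 → 3-byte char #9 = EC B7 8B.
Offset 28: leading byte 0xE2 = 11100010 → 3-byte char #10 = E2 86 9A.
Offset 31: leading byte 0x51 = 01010001 → 1-byte char #11 = 51.
Offset 32: leading byte 0xE0 = 11100000 → 3-byte char #12 = E0 B3 A7.
Leading byte 0xE0 = 11100000 matches 1110xxxx → 3-byte sequence.
Byte 1: 0xE0 = 11100000, payload 0000 (4 bits).
Byte 2: 0xB3 = 10110011 (10xxxxxx ✓), payload 110011.
Byte 3: 0xA7 = 10100111 (10xxxxxx ✓), payload 100111.
Concatenate: 0000110011100111 = 0xCE7 (16 bits → U+0CE7).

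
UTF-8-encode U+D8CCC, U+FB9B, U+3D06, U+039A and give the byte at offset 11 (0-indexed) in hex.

0x9A

U+D8CCC → 4-byte form F3 98 B3 8C at offsets 0–3.
U+FB9B → 3-byte form EF AE 9B at offsets 4–6.
U+3D06 → 3-byte form E3 B4 86 at offsets 7–9.
U+039A → 2-byte form CE 9A at offsets 10–11.
Offset 11 falls in char 4's range; it's byte 2 of CE 9A = 0x9A.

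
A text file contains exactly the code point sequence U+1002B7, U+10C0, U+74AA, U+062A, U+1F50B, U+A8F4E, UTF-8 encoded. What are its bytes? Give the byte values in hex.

F4 80 8A B7 E1 83 80 E7 92 AA D8 AA F0 9F 94 8B F2 A8 BD 8E

U+1002B7: 4-byte form → F4 80 8A B7.
U+10C0: 3-byte form → E1 83 80.
U+74AA: 3-byte form → E7 92 AA.
U+062A: 2-byte form → D8 AA.
U+1F50B: 4-byte form → F0 9F 94 8B.
U+A8F4E: 4-byte form → F2 A8 BD 8E.
Concatenated (20 bytes): F4 80 8A B7 E1 83 80 E7 92 AA D8 AA F0 9F 94 8B F2 A8 BD 8E.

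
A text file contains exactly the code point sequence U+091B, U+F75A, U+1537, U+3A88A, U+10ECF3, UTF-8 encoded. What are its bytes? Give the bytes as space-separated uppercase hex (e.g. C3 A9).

E0 A4 9B EF 9D 9A E1 94 B7 F0 BA A2 8A F4 8E B3 B3

U+091B: 3-byte form → E0 A4 9B.
U+F75A: 3-byte form → EF 9D 9A.
U+1537: 3-byte form → E1 94 B7.
U+3A88A: 4-byte form → F0 BA A2 8A.
U+10ECF3: 4-byte form → F4 8E B3 B3.
Concatenated (17 bytes): E0 A4 9B EF 9D 9A E1 94 B7 F0 BA A2 8A F4 8E B3 B3.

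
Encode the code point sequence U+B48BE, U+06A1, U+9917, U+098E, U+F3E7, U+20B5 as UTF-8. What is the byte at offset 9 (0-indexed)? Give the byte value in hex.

0xE0

U+B48BE → 4-byte form F2 B4 A2 BE at offsets 0–3.
U+06A1 → 2-byte form DA A1 at offsets 4–5.
U+9917 → 3-byte form E9 A4 97 at offsets 6–8.
U+098E → 3-byte form E0 A6 8E at offsets 9–11.
Offset 9 falls in char 4's range; it's byte 1 of E0 A6 8E = 0xE0.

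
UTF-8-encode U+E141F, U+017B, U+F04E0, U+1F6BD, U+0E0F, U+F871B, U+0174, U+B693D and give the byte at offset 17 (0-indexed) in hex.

0xF3

U+E141F → 4-byte form F3 A1 90 9F at offsets 0–3.
U+017B → 2-byte form C5 BB at offsets 4–5.
U+F04E0 → 4-byte form F3 B0 93 A0 at offsets 6–9.
U+1F6BD → 4-byte form F0 9F 9A BD at offsets 10–13.
U+0E0F → 3-byte form E0 B8 8F at offsets 14–16.
U+F871B → 4-byte form F3 B8 9C 9B at offsets 17–20.
Offset 17 falls in char 6's range; it's byte 1 of F3 B8 9C 9B = 0xF3.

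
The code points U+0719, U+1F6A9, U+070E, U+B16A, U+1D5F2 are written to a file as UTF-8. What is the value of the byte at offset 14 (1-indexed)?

0x97

1-indexed offset 14 is 0-indexed offset 13.
U+0719 → 2-byte form DC 99 at offsets 0–1.
U+1F6A9 → 4-byte form F0 9F 9A A9 at offsets 2–5.
U+070E → 2-byte form DC 8E at offsets 6–7.
U+B16A → 3-byte form EB 85 AA at offsets 8–10.
U+1D5F2 → 4-byte form F0 9D 97 B2 at offsets 11–14.
Offset 13 falls in char 5's range; it's byte 3 of F0 9D 97 B2 = 0x97.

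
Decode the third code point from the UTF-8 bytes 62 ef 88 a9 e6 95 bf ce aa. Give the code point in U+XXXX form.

U+657F

Offset 0: leading byte 0x62 = 01100010 → 1-byte char #1 = 62.
Offset 1: leading byte 0xEF = 11101111 → 3-byte char #2 = EF 88 A9.
Offset 4: leading byte 0xE6 = 11100110 → 3-byte char #3 = E6 95 BF.
Leading byte 0xE6 = 11100110 matches 1110xxxx → 3-byte sequence.
Byte 1: 0xE6 = 11100110, payload 0110 (4 bits).
Byte 2: 0x95 = 10010101 (10xxxxxx ✓), payload 010101.
Byte 3: 0xBF = 10111111 (10xxxxxx ✓), payload 111111.
Concatenate: 0110010101111111 = 0x657F (16 bits → U+657F).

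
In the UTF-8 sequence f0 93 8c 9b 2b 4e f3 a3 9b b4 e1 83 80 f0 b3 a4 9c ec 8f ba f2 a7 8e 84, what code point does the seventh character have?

U+C3FA

Offset 0: leading byte 0xF0 = 11110000 → 4-byte char #1 = F0 93 8C 9B.
Offset 4: leading byte 0x2B = 00101011 → 1-byte char #2 = 2B.
Offset 5: leading byte 0x4E = 01001110 → 1-byte char #3 = 4E.
Offset 6: leading byte 0xF3 = 11110011 → 4-byte char #4 = F3 A3 9B B4.
Offset 10: leading byte 0xE1 = 11100001 → 3-byte char #5 = E1 83 80.
Offset 13: leading byte 0xF0 = 11110000 → 4-byte char #6 = F0 B3 A4 9C.
Offset 17: leading byte 0xEC = 11101100 → 3-byte char #7 = EC 8F BA.
Leading byte 0xEC = 11101100 matches 1110xxxx → 3-byte sequence.
Byte 1: 0xEC = 11101100, payload 1100 (4 bits).
Byte 2: 0x8F = 10001111 (10xxxxxx ✓), payload 001111.
Byte 3: 0xBA = 10111010 (10xxxxxx ✓), payload 111010.
Concatenate: 1100001111111010 = 0xC3FA (16 bits → U+C3FA).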